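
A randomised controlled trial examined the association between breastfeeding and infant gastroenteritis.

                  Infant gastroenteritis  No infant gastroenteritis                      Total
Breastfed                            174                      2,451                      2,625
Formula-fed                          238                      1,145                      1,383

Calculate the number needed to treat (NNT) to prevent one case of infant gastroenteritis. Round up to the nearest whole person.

Risk in treated group = 174/2625 = 0.06629; risk in control = 238/1383 = 0.17209.
Absolute risk reduction = 0.17209 − 0.06629 = 0.10580
NNT = 1 / ARR = 1 / 0.10580 = 9.451 → round up → 10

10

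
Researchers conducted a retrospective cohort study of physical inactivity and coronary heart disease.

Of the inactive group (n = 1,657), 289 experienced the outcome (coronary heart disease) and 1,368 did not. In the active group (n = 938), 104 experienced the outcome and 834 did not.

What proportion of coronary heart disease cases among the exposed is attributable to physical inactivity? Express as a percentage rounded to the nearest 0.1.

36.4

From the description: a = 289, b = 1368, c = 104, d = 834.
Risk in exposed = 289/1657 = 0.17441; risk in unexposed = 104/938 = 0.11087.
RR = 0.17441/0.11087 = 1.57306
AR% = (RR − 1)/RR × 100 = (1.57306 − 1)/1.57306 × 100 = 36.4296%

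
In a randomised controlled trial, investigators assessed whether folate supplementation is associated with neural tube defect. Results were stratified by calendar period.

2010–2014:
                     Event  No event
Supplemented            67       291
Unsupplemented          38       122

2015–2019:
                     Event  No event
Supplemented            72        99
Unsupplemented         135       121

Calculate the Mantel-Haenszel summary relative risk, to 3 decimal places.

RR_MH = Σ(aᵢ·n₀ᵢ/nᵢ) / Σ(cᵢ·n₁ᵢ/nᵢ), with n₁ᵢ = aᵢ+bᵢ (exposed), n₀ᵢ = cᵢ+dᵢ (unexposed), nᵢ = n₁ᵢ+n₀ᵢ.
Stratum 1 (2010–2014): n₁ = 358, n₀ = 160, n = 518; a·n₀/n = 67·160/518 = 20.6950; c·n₁/n = 38·358/518 = 26.2625
Stratum 2 (2015–2019): n₁ = 171, n₀ = 256, n = 427; a·n₀/n = 72·256/427 = 43.1663; c·n₁/n = 135·171/427 = 54.0632
RR_MH = (20.6950 + 43.1663) / (26.2625 + 54.0632) = 63.8613 / 80.3258 = 0.79503

0.795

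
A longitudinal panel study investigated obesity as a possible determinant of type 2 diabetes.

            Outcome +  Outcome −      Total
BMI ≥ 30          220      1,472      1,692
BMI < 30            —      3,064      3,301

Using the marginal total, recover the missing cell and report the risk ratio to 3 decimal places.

1.811

The missing cell is in the unexposed row: 3301 − 3064 = 237.
So a = 220, b = 1472, c = 237, d = 3064.
RR = [a/(a+b)] / [c/(c+d)] = (220/1692) / (237/3301) = 0.13002/0.07180 = 1.81100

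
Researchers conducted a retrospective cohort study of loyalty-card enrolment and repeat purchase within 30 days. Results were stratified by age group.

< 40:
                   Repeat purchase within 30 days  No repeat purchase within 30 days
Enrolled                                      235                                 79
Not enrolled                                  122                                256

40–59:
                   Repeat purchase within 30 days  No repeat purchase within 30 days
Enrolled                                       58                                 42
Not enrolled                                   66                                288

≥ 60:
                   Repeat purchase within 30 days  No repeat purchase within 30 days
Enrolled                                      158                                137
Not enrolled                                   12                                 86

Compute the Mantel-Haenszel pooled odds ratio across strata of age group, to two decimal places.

OR_MH = Σ(aᵢdᵢ/nᵢ) / Σ(bᵢcᵢ/nᵢ), where nᵢ is the stratum total.
Stratum 1 (< 40): n = 692; a·d/n = 235·256/692 = 86.9364; b·c/n = 79·122/692 = 13.9277
Stratum 2 (40–59): n = 454; a·d/n = 58·288/454 = 36.7930; b·c/n = 42·66/454 = 6.1057
Stratum 3 (≥ 60): n = 393; a·d/n = 158·86/393 = 34.5751; b·c/n = 137·12/393 = 4.1832
OR_MH = (86.9364 + 36.7930 + 34.5751) / (13.9277 + 6.1057 + 4.1832) = 158.3044 / 24.2167 = 6.53700

6.54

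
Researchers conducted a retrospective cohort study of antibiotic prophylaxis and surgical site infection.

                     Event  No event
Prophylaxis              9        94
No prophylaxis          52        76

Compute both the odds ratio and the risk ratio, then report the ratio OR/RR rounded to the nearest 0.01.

0.65

Cells: a = 9, b = 94, c = 52, d = 76.
OR = (9·76)/(94·52) = 684/4888 = 0.13993
Risk in exposed = 9/103 = 0.08738; risk in unexposed = 52/128 = 0.40625; RR = 0.21509
OR/RR = 0.13993 / 0.21509 = 0.65060
The outcome is not rare, so the OR lies further from 1 than the RR.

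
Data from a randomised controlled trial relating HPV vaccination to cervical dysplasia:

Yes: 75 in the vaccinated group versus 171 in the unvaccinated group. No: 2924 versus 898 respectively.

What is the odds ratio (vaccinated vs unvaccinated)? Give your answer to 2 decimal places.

0.13

From the description: a = 75, b = 2924, c = 171, d = 898.
OR = (a·d)/(b·c) = (75 × 898) / (2924 × 171) = 67350 / 500004 = 0.13470
Exposure is associated with lower odds of cervical dysplasia (OR = 0.13 < 1).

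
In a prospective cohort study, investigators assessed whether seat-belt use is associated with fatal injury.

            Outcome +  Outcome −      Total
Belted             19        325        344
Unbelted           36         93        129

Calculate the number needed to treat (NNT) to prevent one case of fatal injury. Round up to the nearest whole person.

Risk in treated group = 19/344 = 0.05523; risk in control = 36/129 = 0.27907.
Absolute risk reduction = 0.27907 − 0.05523 = 0.22384
NNT = 1 / ARR = 1 / 0.22384 = 4.468 → round up → 5

5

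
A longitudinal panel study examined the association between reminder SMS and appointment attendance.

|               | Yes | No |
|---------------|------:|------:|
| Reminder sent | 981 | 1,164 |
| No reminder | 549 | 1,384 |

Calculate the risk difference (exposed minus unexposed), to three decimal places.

0.173

Cells: a = 981, b = 1164, c = 549, d = 1384.
Risk in exposed = 981/2145 = 0.457343; risk in unexposed = 549/1933 = 0.284014.
Risk difference = 0.457343 − 0.284014 = 0.173328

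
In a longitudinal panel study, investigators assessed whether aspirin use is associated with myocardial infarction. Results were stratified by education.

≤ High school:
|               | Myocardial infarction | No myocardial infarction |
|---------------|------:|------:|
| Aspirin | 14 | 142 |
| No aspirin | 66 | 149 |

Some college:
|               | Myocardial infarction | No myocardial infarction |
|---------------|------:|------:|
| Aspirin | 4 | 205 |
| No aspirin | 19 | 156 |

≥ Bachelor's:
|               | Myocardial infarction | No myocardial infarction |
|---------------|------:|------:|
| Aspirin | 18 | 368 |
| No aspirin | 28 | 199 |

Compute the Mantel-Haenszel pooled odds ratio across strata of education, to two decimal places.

OR_MH = Σ(aᵢdᵢ/nᵢ) / Σ(bᵢcᵢ/nᵢ), where nᵢ is the stratum total.
Stratum 1 (≤ High school): n = 371; a·d/n = 14·149/371 = 5.6226; b·c/n = 142·66/371 = 25.2615
Stratum 2 (Some college): n = 384; a·d/n = 4·156/384 = 1.6250; b·c/n = 205·19/384 = 10.1432
Stratum 3 (≥ Bachelor's): n = 613; a·d/n = 18·199/613 = 5.8434; b·c/n = 368·28/613 = 16.8091
OR_MH = (5.6226 + 1.6250 + 5.8434) / (25.2615 + 10.1432 + 16.8091) = 13.0910 / 52.2138 = 0.25072

0.25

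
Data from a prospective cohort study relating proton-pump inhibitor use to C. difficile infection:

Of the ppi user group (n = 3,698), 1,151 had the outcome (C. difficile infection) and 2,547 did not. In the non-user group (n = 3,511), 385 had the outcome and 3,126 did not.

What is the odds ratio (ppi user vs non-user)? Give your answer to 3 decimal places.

From the description: a = 1151, b = 2547, c = 385, d = 3126.
OR = (a·d)/(b·c) = (1151 × 3126) / (2547 × 385) = 3598026 / 980595 = 3.66923
The odds of C. difficile infection are about 3.67 times as high in the ppi user group.

3.669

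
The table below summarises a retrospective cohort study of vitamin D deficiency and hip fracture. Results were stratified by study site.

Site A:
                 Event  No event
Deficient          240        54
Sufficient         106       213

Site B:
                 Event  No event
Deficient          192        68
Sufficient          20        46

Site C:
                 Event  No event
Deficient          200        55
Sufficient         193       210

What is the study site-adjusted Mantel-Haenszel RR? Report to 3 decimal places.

RR_MH = Σ(aᵢ·n₀ᵢ/nᵢ) / Σ(cᵢ·n₁ᵢ/nᵢ), with n₁ᵢ = aᵢ+bᵢ (exposed), n₀ᵢ = cᵢ+dᵢ (unexposed), nᵢ = n₁ᵢ+n₀ᵢ.
Stratum 1 (Site A): n₁ = 294, n₀ = 319, n = 613; a·n₀/n = 240·319/613 = 124.8940; c·n₁/n = 106·294/613 = 50.8385
Stratum 2 (Site B): n₁ = 260, n₀ = 66, n = 326; a·n₀/n = 192·66/326 = 38.8712; c·n₁/n = 20·260/326 = 15.9509
Stratum 3 (Site C): n₁ = 255, n₀ = 403, n = 658; a·n₀/n = 200·403/658 = 122.4924; c·n₁/n = 193·255/658 = 74.7948
RR_MH = (124.8940 + 38.8712 + 122.4924) / (50.8385 + 15.9509 + 74.7948) = 286.2575 / 141.5843 = 2.02182

2.022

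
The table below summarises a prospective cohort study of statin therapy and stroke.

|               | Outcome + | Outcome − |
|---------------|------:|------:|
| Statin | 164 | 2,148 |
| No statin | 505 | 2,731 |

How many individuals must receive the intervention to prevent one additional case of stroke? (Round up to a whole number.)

Risk in treated group = 164/2312 = 0.07093; risk in control = 505/3236 = 0.15606.
Absolute risk reduction = 0.15606 − 0.07093 = 0.08512
NNT = 1 / ARR = 1 / 0.08512 = 11.748 → round up → 12

12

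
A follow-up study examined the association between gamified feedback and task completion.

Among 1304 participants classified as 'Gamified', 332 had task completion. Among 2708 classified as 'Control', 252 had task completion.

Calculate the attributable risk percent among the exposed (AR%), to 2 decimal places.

63.45

From the description: a = 332, b = 972, c = 252, d = 2456.
Risk in exposed = 332/1304 = 0.25460; risk in unexposed = 252/2708 = 0.09306.
RR = 0.25460/0.09306 = 2.73595
AR% = (RR − 1)/RR × 100 = (2.73595 − 1)/2.73595 × 100 = 63.4497%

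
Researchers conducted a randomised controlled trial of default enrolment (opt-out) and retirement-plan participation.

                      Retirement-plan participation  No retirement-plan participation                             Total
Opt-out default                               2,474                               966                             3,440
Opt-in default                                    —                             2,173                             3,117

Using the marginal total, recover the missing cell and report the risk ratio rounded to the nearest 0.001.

The missing cell is in the unexposed row: 3117 − 2173 = 944.
So a = 2474, b = 966, c = 944, d = 2173.
RR = [a/(a+b)] / [c/(c+d)] = (2474/3440) / (944/3117) = 0.71919/0.30286 = 2.37469

2.375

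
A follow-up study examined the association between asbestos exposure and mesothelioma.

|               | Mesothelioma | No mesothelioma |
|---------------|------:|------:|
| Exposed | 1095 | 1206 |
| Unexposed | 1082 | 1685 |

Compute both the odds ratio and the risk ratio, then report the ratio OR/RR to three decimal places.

Cells: a = 1095, b = 1206, c = 1082, d = 1685.
OR = (1095·1685)/(1206·1082) = 1845075/1304892 = 1.41397
Risk in exposed = 1095/2301 = 0.47588; risk in unexposed = 1082/2767 = 0.39104; RR = 1.21697
OR/RR = 1.41397 / 1.21697 = 1.16188
The outcome is not rare, so the OR lies further from 1 than the RR.

1.162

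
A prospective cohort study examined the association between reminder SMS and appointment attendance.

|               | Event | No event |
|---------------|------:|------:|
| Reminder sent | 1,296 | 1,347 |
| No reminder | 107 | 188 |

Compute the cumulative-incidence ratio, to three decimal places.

Cells: a = 1296, b = 1347, c = 107, d = 188.
Risk in exposed = 1296/2643 = 0.49035; risk in unexposed = 107/295 = 0.36271.
RR = 0.49035 / 0.36271 = 1.35190
The risk among the exposed is 1.35 times that among the unexposed.

1.352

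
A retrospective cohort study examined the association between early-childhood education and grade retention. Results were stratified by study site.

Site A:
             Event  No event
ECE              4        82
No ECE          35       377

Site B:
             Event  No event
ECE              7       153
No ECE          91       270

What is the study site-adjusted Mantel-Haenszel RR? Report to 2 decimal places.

0.24

RR_MH = Σ(aᵢ·n₀ᵢ/nᵢ) / Σ(cᵢ·n₁ᵢ/nᵢ), with n₁ᵢ = aᵢ+bᵢ (exposed), n₀ᵢ = cᵢ+dᵢ (unexposed), nᵢ = n₁ᵢ+n₀ᵢ.
Stratum 1 (Site A): n₁ = 86, n₀ = 412, n = 498; a·n₀/n = 4·412/498 = 3.3092; c·n₁/n = 35·86/498 = 6.0442
Stratum 2 (Site B): n₁ = 160, n₀ = 361, n = 521; a·n₀/n = 7·361/521 = 4.8503; c·n₁/n = 91·160/521 = 27.9463
RR_MH = (3.3092 + 4.8503) / (6.0442 + 27.9463) = 8.1595 / 33.9904 = 0.24005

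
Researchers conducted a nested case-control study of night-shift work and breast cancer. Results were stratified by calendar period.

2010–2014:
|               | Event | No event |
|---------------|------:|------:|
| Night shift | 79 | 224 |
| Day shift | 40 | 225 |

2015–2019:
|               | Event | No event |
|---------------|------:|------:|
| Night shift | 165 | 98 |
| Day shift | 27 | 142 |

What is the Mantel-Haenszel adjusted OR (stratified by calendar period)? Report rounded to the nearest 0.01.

3.91

OR_MH = Σ(aᵢdᵢ/nᵢ) / Σ(bᵢcᵢ/nᵢ), where nᵢ is the stratum total.
Stratum 1 (2010–2014): n = 568; a·d/n = 79·225/568 = 31.2940; b·c/n = 224·40/568 = 15.7746
Stratum 2 (2015–2019): n = 432; a·d/n = 165·142/432 = 54.2361; b·c/n = 98·27/432 = 6.1250
OR_MH = (31.2940 + 54.2361) / (15.7746 + 6.1250) = 85.5301 / 21.8996 = 3.90555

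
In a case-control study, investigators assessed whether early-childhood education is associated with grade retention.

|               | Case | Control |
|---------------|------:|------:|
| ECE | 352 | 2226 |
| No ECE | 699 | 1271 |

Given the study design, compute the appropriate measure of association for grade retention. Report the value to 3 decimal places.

0.288

Cells: a = 352, b = 2226, c = 699, d = 1271.
This is a case-control study: participants were sampled on outcome status, so risks in the source population cannot be estimated directly — relative risk is not valid here. The odds ratio is the appropriate measure.
OR = (a·d)/(b·c) = (352 × 1271) / (2226 × 699) = 447392 / 1555974 = 0.28753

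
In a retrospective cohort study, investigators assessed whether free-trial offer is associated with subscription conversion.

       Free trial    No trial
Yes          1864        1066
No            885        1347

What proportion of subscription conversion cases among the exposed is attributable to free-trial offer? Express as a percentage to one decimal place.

34.8

Reading the table with exposure as columns: a = 1864 (Free trial, case), b = 885 (Free trial, non-case), c = 1066 (No trial, case), d = 1347.
Risk in exposed = 1864/2749 = 0.67806; risk in unexposed = 1066/2413 = 0.44177.
RR = 0.67806/0.44177 = 1.53487
AR% = (RR − 1)/RR × 100 = (1.53487 − 1)/1.53487 × 100 = 34.8479%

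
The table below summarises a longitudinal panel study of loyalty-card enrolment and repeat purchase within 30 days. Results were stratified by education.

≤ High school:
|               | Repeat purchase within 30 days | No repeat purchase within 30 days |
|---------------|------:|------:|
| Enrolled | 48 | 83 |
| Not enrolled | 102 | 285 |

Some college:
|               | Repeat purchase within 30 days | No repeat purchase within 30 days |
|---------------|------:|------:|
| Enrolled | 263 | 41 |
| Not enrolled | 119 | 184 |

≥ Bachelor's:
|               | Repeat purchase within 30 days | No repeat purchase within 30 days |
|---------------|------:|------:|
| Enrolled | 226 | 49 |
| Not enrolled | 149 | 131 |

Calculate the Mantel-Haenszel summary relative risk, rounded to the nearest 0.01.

RR_MH = Σ(aᵢ·n₀ᵢ/nᵢ) / Σ(cᵢ·n₁ᵢ/nᵢ), with n₁ᵢ = aᵢ+bᵢ (exposed), n₀ᵢ = cᵢ+dᵢ (unexposed), nᵢ = n₁ᵢ+n₀ᵢ.
Stratum 1 (≤ High school): n₁ = 131, n₀ = 387, n = 518; a·n₀/n = 48·387/518 = 35.8610; c·n₁/n = 102·131/518 = 25.7954
Stratum 2 (Some college): n₁ = 304, n₀ = 303, n = 607; a·n₀/n = 263·303/607 = 131.2834; c·n₁/n = 119·304/607 = 59.5980
Stratum 3 (≥ Bachelor's): n₁ = 275, n₀ = 280, n = 555; a·n₀/n = 226·280/555 = 114.0180; c·n₁/n = 149·275/555 = 73.8288
RR_MH = (35.8610 + 131.2834 + 114.0180) / (25.7954 + 59.5980 + 73.8288) = 281.1624 / 159.2222 = 1.76585

1.77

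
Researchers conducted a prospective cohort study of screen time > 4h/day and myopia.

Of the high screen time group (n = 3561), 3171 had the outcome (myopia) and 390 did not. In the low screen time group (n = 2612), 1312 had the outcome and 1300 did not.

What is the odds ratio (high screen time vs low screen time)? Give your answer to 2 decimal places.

8.06

From the description: a = 3171, b = 390, c = 1312, d = 1300.
OR = (a·d)/(b·c) = (3171 × 1300) / (390 × 1312) = 4122300 / 511680 = 8.05640
The odds of myopia are about 8.06 times as high in the high screen time group.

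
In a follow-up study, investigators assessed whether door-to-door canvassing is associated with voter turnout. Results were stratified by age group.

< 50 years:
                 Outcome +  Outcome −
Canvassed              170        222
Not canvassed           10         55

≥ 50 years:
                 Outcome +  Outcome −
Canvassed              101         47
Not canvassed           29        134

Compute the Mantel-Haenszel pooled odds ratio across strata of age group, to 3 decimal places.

OR_MH = Σ(aᵢdᵢ/nᵢ) / Σ(bᵢcᵢ/nᵢ), where nᵢ is the stratum total.
Stratum 1 (< 50 years): n = 457; a·d/n = 170·55/457 = 20.4595; b·c/n = 222·10/457 = 4.8578
Stratum 2 (≥ 50 years): n = 311; a·d/n = 101·134/311 = 43.5177; b·c/n = 47·29/311 = 4.3826
OR_MH = (20.4595 + 43.5177) / (4.8578 + 4.3826) = 63.9772 / 9.2404 = 6.92364

6.924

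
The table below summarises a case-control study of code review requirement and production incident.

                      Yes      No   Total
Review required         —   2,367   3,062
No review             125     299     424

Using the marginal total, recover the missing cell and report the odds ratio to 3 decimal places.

The missing cell is in the exposed row: 3062 − 2367 = 695.
So a = 695, b = 2367, c = 125, d = 299.
OR = (a·d)/(b·c) = (695 × 299) / (2367 × 125) = 207805 / 295875 = 0.70234

0.702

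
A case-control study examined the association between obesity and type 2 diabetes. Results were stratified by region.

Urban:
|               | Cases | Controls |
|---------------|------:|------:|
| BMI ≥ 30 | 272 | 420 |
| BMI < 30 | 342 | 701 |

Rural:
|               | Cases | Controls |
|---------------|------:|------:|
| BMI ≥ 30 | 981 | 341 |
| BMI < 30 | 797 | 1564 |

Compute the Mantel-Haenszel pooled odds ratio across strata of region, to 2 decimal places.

OR_MH = Σ(aᵢdᵢ/nᵢ) / Σ(bᵢcᵢ/nᵢ), where nᵢ is the stratum total.
Stratum 1 (Urban): n = 1735; a·d/n = 272·701/1735 = 109.8974; b·c/n = 420·342/1735 = 82.7896
Stratum 2 (Rural): n = 3683; a·d/n = 981·1564/3683 = 416.5854; b·c/n = 341·797/3683 = 73.7923
OR_MH = (109.8974 + 416.5854) / (82.7896 + 73.7923) = 526.4828 / 156.5819 = 3.36235

3.36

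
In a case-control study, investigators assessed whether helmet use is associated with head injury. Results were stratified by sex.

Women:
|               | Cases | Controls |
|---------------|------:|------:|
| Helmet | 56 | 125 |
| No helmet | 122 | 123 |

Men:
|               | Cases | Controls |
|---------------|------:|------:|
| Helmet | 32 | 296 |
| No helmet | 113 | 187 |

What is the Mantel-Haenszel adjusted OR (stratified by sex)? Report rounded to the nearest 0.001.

OR_MH = Σ(aᵢdᵢ/nᵢ) / Σ(bᵢcᵢ/nᵢ), where nᵢ is the stratum total.
Stratum 1 (Women): n = 426; a·d/n = 56·123/426 = 16.1690; b·c/n = 125·122/426 = 35.7981
Stratum 2 (Men): n = 628; a·d/n = 32·187/628 = 9.5287; b·c/n = 296·113/628 = 53.2611
OR_MH = (16.1690 + 9.5287) / (35.7981 + 53.2611) = 25.6977 / 89.0593 = 0.28855

0.289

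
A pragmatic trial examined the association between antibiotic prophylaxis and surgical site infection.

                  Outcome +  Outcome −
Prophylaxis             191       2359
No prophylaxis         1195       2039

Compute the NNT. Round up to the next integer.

4

Risk in treated group = 191/2550 = 0.07490; risk in control = 1195/3234 = 0.36951.
Absolute risk reduction = 0.36951 − 0.07490 = 0.29461
NNT = 1 / ARR = 1 / 0.29461 = 3.394 → round up → 4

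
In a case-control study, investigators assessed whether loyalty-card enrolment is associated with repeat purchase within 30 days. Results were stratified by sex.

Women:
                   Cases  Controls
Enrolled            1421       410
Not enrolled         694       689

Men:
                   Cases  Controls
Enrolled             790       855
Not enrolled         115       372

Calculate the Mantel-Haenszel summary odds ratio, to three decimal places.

3.286

OR_MH = Σ(aᵢdᵢ/nᵢ) / Σ(bᵢcᵢ/nᵢ), where nᵢ is the stratum total.
Stratum 1 (Women): n = 3214; a·d/n = 1421·689/3214 = 304.6263; b·c/n = 410·694/3214 = 88.5314
Stratum 2 (Men): n = 2132; a·d/n = 790·372/2132 = 137.8424; b·c/n = 855·115/2132 = 46.1187
OR_MH = (304.6263 + 137.8424) / (88.5314 + 46.1187) = 442.4687 / 134.6501 = 3.28606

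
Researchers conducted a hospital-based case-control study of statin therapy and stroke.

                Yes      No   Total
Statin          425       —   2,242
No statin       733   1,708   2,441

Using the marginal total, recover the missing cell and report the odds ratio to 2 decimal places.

0.55

The missing cell is in the exposed row: 2242 − 425 = 1817.
So a = 425, b = 1817, c = 733, d = 1708.
OR = (a·d)/(b·c) = (425 × 1708) / (1817 × 733) = 725900 / 1331861 = 0.54503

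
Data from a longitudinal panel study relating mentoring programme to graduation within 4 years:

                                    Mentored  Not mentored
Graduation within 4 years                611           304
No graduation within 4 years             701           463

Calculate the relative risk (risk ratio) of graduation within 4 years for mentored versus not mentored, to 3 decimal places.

Reading the table with exposure as columns: a = 611 (Mentored, case), b = 701 (Mentored, non-case), c = 304 (Not mentored, case), d = 463.
Risk in exposed = 611/1312 = 0.46570; risk in unexposed = 304/767 = 0.39635.
RR = 0.46570 / 0.39635 = 1.17498
The risk among the exposed is 1.17 times that among the unexposed.

1.175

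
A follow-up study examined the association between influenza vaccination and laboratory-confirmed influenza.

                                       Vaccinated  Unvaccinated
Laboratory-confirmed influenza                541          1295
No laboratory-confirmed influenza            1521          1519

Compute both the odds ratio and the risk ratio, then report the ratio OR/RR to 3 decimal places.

Reading the table with exposure as columns: a = 541 (Vaccinated, case), b = 1521 (Vaccinated, non-case), c = 1295 (Unvaccinated, case), d = 1519.
OR = (541·1519)/(1521·1295) = 821779/1969695 = 0.41721
Risk in exposed = 541/2062 = 0.26237; risk in unexposed = 1295/2814 = 0.46020; RR = 0.57012
OR/RR = 0.41721 / 0.57012 = 0.73180
The outcome is not rare, so the OR lies further from 1 than the RR.

0.732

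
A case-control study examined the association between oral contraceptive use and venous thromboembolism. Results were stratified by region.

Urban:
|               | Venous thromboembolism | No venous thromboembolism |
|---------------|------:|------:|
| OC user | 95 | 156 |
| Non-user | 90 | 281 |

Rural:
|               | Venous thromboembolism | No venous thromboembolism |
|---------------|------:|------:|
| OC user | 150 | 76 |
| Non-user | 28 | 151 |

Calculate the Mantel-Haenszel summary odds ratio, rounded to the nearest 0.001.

3.552

OR_MH = Σ(aᵢdᵢ/nᵢ) / Σ(bᵢcᵢ/nᵢ), where nᵢ is the stratum total.
Stratum 1 (Urban): n = 622; a·d/n = 95·281/622 = 42.9180; b·c/n = 156·90/622 = 22.5723
Stratum 2 (Rural): n = 405; a·d/n = 150·151/405 = 55.9259; b·c/n = 76·28/405 = 5.2543
OR_MH = (42.9180 + 55.9259) / (22.5723 + 5.2543) = 98.8439 / 27.8267 = 3.55213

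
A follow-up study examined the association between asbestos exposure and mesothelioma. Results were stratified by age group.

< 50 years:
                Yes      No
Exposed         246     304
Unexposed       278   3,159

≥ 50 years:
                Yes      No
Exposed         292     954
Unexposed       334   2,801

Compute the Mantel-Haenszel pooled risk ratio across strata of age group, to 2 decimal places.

3.16

RR_MH = Σ(aᵢ·n₀ᵢ/nᵢ) / Σ(cᵢ·n₁ᵢ/nᵢ), with n₁ᵢ = aᵢ+bᵢ (exposed), n₀ᵢ = cᵢ+dᵢ (unexposed), nᵢ = n₁ᵢ+n₀ᵢ.
Stratum 1 (< 50 years): n₁ = 550, n₀ = 3437, n = 3987; a·n₀/n = 246·3437/3987 = 212.0647; c·n₁/n = 278·550/3987 = 38.3496
Stratum 2 (≥ 50 years): n₁ = 1246, n₀ = 3135, n = 4381; a·n₀/n = 292·3135/4381 = 208.9523; c·n₁/n = 334·1246/4381 = 94.9929
RR_MH = (212.0647 + 208.9523) / (38.3496 + 94.9929) = 421.0170 / 133.3426 = 3.15741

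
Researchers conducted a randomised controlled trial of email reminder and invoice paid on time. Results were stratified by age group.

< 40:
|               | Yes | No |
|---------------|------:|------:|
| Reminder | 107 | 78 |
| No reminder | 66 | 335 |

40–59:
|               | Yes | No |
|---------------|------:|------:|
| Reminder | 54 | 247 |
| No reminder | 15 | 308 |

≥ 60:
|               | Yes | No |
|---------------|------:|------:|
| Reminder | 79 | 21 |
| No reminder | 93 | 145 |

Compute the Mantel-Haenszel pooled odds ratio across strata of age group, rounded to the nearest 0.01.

OR_MH = Σ(aᵢdᵢ/nᵢ) / Σ(bᵢcᵢ/nᵢ), where nᵢ is the stratum total.
Stratum 1 (< 40): n = 586; a·d/n = 107·335/586 = 61.1689; b·c/n = 78·66/586 = 8.7850
Stratum 2 (40–59): n = 624; a·d/n = 54·308/624 = 26.6538; b·c/n = 247·15/624 = 5.9375
Stratum 3 (≥ 60): n = 338; a·d/n = 79·145/338 = 33.8905; b·c/n = 21·93/338 = 5.7781
OR_MH = (61.1689 + 26.6538 + 33.8905) / (8.7850 + 5.9375 + 5.7781) = 121.7133 / 20.5006 = 5.93706

5.94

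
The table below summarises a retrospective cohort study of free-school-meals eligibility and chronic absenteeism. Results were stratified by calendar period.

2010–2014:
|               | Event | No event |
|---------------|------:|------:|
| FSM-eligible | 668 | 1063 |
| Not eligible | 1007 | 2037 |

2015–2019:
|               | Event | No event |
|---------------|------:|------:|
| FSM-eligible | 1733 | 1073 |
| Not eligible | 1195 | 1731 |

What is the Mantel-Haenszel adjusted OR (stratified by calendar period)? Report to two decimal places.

OR_MH = Σ(aᵢdᵢ/nᵢ) / Σ(bᵢcᵢ/nᵢ), where nᵢ is the stratum total.
Stratum 1 (2010–2014): n = 4775; a·d/n = 668·2037/4775 = 284.9667; b·c/n = 1063·1007/4775 = 224.1761
Stratum 2 (2015–2019): n = 5732; a·d/n = 1733·1731/5732 = 523.3467; b·c/n = 1073·1195/5732 = 223.6977
OR_MH = (284.9667 + 523.3467) / (224.1761 + 223.6977) = 808.3134 / 447.8738 = 1.80478

1.80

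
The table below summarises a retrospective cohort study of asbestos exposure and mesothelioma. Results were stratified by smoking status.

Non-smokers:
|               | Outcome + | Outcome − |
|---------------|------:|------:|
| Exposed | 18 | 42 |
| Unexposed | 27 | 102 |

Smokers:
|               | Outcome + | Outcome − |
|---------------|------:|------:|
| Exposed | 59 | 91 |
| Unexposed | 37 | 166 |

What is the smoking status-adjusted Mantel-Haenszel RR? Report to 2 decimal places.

1.90

RR_MH = Σ(aᵢ·n₀ᵢ/nᵢ) / Σ(cᵢ·n₁ᵢ/nᵢ), with n₁ᵢ = aᵢ+bᵢ (exposed), n₀ᵢ = cᵢ+dᵢ (unexposed), nᵢ = n₁ᵢ+n₀ᵢ.
Stratum 1 (Non-smokers): n₁ = 60, n₀ = 129, n = 189; a·n₀/n = 18·129/189 = 12.2857; c·n₁/n = 27·60/189 = 8.5714
Stratum 2 (Smokers): n₁ = 150, n₀ = 203, n = 353; a·n₀/n = 59·203/353 = 33.9292; c·n₁/n = 37·150/353 = 15.7224
RR_MH = (12.2857 + 33.9292) / (8.5714 + 15.7224) = 46.2149 / 24.2938 = 1.90233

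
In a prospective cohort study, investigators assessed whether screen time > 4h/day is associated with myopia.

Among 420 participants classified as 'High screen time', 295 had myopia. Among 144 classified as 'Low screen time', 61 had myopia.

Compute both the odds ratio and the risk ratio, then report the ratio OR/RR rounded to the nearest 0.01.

1.94

From the description: a = 295, b = 125, c = 61, d = 83.
OR = (295·83)/(125·61) = 24485/7625 = 3.21115
Risk in exposed = 295/420 = 0.70238; risk in unexposed = 61/144 = 0.42361; RR = 1.65808
OR/RR = 3.21115 / 1.65808 = 1.93667
The outcome is not rare, so the OR lies further from 1 than the RR.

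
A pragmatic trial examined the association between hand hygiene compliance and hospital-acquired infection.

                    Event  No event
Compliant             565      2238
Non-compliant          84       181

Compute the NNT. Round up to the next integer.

Risk in treated group = 565/2803 = 0.20157; risk in control = 84/265 = 0.31698.
Absolute risk reduction = 0.31698 − 0.20157 = 0.11541
NNT = 1 / ARR = 1 / 0.11541 = 8.665 → round up → 9

9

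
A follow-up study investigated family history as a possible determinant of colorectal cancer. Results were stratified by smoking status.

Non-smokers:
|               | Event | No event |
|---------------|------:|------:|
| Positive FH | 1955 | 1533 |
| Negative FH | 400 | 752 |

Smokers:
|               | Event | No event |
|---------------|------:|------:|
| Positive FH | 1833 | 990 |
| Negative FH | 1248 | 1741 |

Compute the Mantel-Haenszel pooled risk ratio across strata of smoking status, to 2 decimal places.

1.57

RR_MH = Σ(aᵢ·n₀ᵢ/nᵢ) / Σ(cᵢ·n₁ᵢ/nᵢ), with n₁ᵢ = aᵢ+bᵢ (exposed), n₀ᵢ = cᵢ+dᵢ (unexposed), nᵢ = n₁ᵢ+n₀ᵢ.
Stratum 1 (Non-smokers): n₁ = 3488, n₀ = 1152, n = 4640; a·n₀/n = 1955·1152/4640 = 485.3793; c·n₁/n = 400·3488/4640 = 300.6897
Stratum 2 (Smokers): n₁ = 2823, n₀ = 2989, n = 5812; a·n₀/n = 1833·2989/5812 = 942.6767; c·n₁/n = 1248·2823/5812 = 606.1776
RR_MH = (485.3793 + 942.6767) / (300.6897 + 606.1776) = 1428.0560 / 906.8672 = 1.57471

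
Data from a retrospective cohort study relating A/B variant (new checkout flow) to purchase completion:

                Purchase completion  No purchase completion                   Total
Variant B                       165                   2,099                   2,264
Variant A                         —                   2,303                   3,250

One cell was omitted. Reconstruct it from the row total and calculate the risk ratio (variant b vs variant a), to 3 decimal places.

The missing cell is in the unexposed row: 3250 − 2303 = 947.
So a = 165, b = 2099, c = 947, d = 2303.
RR = [a/(a+b)] / [c/(c+d)] = (165/2264) / (947/3250) = 0.07288/0.29138 = 0.25012

0.250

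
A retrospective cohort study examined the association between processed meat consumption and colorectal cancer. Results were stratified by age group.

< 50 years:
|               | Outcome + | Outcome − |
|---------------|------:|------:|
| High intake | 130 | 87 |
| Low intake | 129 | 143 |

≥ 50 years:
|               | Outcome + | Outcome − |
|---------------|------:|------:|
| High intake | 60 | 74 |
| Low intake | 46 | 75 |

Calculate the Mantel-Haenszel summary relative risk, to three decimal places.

RR_MH = Σ(aᵢ·n₀ᵢ/nᵢ) / Σ(cᵢ·n₁ᵢ/nᵢ), with n₁ᵢ = aᵢ+bᵢ (exposed), n₀ᵢ = cᵢ+dᵢ (unexposed), nᵢ = n₁ᵢ+n₀ᵢ.
Stratum 1 (< 50 years): n₁ = 217, n₀ = 272, n = 489; a·n₀/n = 130·272/489 = 72.3108; c·n₁/n = 129·217/489 = 57.2454
Stratum 2 (≥ 50 years): n₁ = 134, n₀ = 121, n = 255; a·n₀/n = 60·121/255 = 28.4706; c·n₁/n = 46·134/255 = 24.1725
RR_MH = (72.3108 + 28.4706) / (57.2454 + 24.1725) = 100.7814 / 81.4179 = 1.23783

1.238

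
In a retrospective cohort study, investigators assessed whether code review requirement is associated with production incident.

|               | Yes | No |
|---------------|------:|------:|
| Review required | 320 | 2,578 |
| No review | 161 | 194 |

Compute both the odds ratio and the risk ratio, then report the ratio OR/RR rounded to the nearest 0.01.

0.61

Cells: a = 320, b = 2578, c = 161, d = 194.
OR = (320·194)/(2578·161) = 62080/415058 = 0.14957
Risk in exposed = 320/2898 = 0.11042; risk in unexposed = 161/355 = 0.45352; RR = 0.24347
OR/RR = 0.14957 / 0.24347 = 0.61431
The outcome is not rare, so the OR lies further from 1 than the RR.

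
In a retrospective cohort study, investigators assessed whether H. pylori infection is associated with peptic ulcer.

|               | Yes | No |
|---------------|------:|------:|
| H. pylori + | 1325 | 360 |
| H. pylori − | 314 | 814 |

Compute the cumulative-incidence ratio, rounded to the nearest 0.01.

Cells: a = 1325, b = 360, c = 314, d = 814.
Risk in exposed = 1325/1685 = 0.78635; risk in unexposed = 314/1128 = 0.27837.
RR = 0.78635 / 0.27837 = 2.82485
The risk among the exposed is 2.82 times that among the unexposed.

2.82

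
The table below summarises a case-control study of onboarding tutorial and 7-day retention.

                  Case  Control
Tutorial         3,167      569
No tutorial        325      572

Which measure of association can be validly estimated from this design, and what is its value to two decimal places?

9.80

Cells: a = 3167, b = 569, c = 325, d = 572.
This is a case-control study: participants were sampled on outcome status, so risks in the source population cannot be estimated directly — relative risk is not valid here. The odds ratio is the appropriate measure.
OR = (a·d)/(b·c) = (3167 × 572) / (569 × 325) = 1811524 / 184925 = 9.79599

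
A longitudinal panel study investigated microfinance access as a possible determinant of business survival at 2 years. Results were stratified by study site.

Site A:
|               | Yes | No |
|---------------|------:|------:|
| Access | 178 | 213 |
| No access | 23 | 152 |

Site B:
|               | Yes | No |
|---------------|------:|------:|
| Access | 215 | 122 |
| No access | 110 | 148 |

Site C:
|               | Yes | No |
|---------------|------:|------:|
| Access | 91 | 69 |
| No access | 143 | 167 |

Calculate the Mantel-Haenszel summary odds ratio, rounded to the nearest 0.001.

OR_MH = Σ(aᵢdᵢ/nᵢ) / Σ(bᵢcᵢ/nᵢ), where nᵢ is the stratum total.
Stratum 1 (Site A): n = 566; a·d/n = 178·152/566 = 47.8021; b·c/n = 213·23/566 = 8.6555
Stratum 2 (Site B): n = 595; a·d/n = 215·148/595 = 53.4790; b·c/n = 122·110/595 = 22.5546
Stratum 3 (Site C): n = 470; a·d/n = 91·167/470 = 32.3340; b·c/n = 69·143/470 = 20.9936
OR_MH = (47.8021 + 53.4790 + 32.3340) / (8.6555 + 22.5546 + 20.9936) = 133.6152 / 52.2037 = 2.55950

2.559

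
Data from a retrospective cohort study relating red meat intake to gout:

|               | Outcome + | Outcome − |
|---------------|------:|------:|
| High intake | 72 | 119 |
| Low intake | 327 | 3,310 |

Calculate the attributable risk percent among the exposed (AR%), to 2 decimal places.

Cells: a = 72, b = 119, c = 327, d = 3310.
Risk in exposed = 72/191 = 0.37696; risk in unexposed = 327/3637 = 0.08991.
RR = 0.37696/0.08991 = 4.19271
AR% = (RR − 1)/RR × 100 = (4.19271 − 1)/4.19271 × 100 = 76.1491%

76.15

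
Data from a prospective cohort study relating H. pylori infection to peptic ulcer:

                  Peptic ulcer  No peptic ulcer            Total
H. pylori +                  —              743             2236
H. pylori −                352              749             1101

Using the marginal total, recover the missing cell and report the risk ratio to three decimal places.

The missing cell is in the exposed row: 2236 − 743 = 1493.
So a = 1493, b = 743, c = 352, d = 749.
RR = [a/(a+b)] / [c/(c+d)] = (1493/2236) / (352/1101) = 0.66771/0.31971 = 2.08849

2.088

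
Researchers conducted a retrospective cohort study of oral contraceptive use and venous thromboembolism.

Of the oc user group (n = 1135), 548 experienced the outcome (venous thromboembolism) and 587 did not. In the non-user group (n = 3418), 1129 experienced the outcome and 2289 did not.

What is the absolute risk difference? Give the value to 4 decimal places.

From the description: a = 548, b = 587, c = 1129, d = 2289.
Risk in exposed = 548/1135 = 0.482819; risk in unexposed = 1129/3418 = 0.330310.
Risk difference = 0.482819 − 0.330310 = 0.152509

0.1525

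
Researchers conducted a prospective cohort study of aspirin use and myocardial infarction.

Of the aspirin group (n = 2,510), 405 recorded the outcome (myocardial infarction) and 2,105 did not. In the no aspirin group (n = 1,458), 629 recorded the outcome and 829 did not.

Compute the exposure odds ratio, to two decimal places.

From the description: a = 405, b = 2105, c = 629, d = 829.
OR = (a·d)/(b·c) = (405 × 829) / (2105 × 629) = 335745 / 1324045 = 0.25358
Exposure is associated with lower odds of myocardial infarction (OR = 0.25 < 1).

0.25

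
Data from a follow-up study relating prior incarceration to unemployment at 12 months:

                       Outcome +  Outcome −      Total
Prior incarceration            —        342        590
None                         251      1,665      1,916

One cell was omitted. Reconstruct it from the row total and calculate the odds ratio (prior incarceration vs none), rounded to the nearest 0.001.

4.810

The missing cell is in the exposed row: 590 − 342 = 248.
So a = 248, b = 342, c = 251, d = 1665.
OR = (a·d)/(b·c) = (248 × 1665) / (342 × 251) = 412920 / 85842 = 4.81023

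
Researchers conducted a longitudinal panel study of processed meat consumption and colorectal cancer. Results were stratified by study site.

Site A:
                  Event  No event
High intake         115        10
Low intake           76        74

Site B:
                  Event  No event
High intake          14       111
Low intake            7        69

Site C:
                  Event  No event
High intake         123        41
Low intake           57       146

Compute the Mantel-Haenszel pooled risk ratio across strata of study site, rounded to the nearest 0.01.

2.11

RR_MH = Σ(aᵢ·n₀ᵢ/nᵢ) / Σ(cᵢ·n₁ᵢ/nᵢ), with n₁ᵢ = aᵢ+bᵢ (exposed), n₀ᵢ = cᵢ+dᵢ (unexposed), nᵢ = n₁ᵢ+n₀ᵢ.
Stratum 1 (Site A): n₁ = 125, n₀ = 150, n = 275; a·n₀/n = 115·150/275 = 62.7273; c·n₁/n = 76·125/275 = 34.5455
Stratum 2 (Site B): n₁ = 125, n₀ = 76, n = 201; a·n₀/n = 14·76/201 = 5.2935; c·n₁/n = 7·125/201 = 4.3532
Stratum 3 (Site C): n₁ = 164, n₀ = 203, n = 367; a·n₀/n = 123·203/367 = 68.0354; c·n₁/n = 57·164/367 = 25.4714
RR_MH = (62.7273 + 5.2935 + 68.0354) / (34.5455 + 4.3532 + 25.4714) = 136.0562 / 64.3701 = 2.11366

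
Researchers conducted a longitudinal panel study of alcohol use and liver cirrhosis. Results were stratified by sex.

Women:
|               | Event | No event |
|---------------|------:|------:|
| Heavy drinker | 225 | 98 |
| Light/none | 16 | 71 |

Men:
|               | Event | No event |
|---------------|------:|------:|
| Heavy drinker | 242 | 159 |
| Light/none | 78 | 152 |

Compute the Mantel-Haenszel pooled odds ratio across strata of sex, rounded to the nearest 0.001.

OR_MH = Σ(aᵢdᵢ/nᵢ) / Σ(bᵢcᵢ/nᵢ), where nᵢ is the stratum total.
Stratum 1 (Women): n = 410; a·d/n = 225·71/410 = 38.9634; b·c/n = 98·16/410 = 3.8244
Stratum 2 (Men): n = 631; a·d/n = 242·152/631 = 58.2948; b·c/n = 159·78/631 = 19.6545
OR_MH = (38.9634 + 58.2948) / (3.8244 + 19.6545) = 97.2582 / 23.4789 = 4.14236

4.142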